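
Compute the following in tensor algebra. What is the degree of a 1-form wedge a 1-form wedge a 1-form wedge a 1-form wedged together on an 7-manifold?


The degree of a wedge product is the sum of the degrees of the individual forms.
Degrees: 1, 1, 1, 1
Total degree = 1 + 1 + 1 + 1 = 4

4


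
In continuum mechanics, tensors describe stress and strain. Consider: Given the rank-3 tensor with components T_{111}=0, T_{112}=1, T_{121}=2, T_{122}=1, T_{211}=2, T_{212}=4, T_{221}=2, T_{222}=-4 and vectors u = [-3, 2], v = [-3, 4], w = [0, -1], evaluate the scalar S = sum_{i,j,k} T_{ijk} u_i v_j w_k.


S = sum over i,j,k of T_{ijk} u_i v_j w_k. Expanding all 8 terms:
T_{111}*u_1*v_1*w_1 = 0*-3*-3*0 = 0  (running total: 0)
T_{112}*u_1*v_1*w_2 = 1*-3*-3*-1 = -9  (running total: -9)
T_{121}*u_1*v_2*w_1 = 2*-3*4*0 = 0  (running total: -9)
T_{122}*u_1*v_2*w_2 = 1*-3*4*-1 = 12  (running total: 3)
T_{211}*u_2*v_1*w_1 = 2*2*-3*0 = 0  (running total: 3)
T_{212}*u_2*v_1*w_2 = 4*2*-3*-1 = 24  (running total: 27)
T_{221}*u_2*v_2*w_1 = 2*2*4*0 = 0  (running total: 27)
T_{222}*u_2*v_2*w_2 = -4*2*4*-1 = 32  (running total: 59)
S = 59

59


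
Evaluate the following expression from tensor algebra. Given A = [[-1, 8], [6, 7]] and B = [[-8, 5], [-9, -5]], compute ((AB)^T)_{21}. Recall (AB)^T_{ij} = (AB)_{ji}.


(AB)^T_{ij} = (AB)_{ji} = sum_k A_{jk} B_{ki}.
For i=2, j=1 we need (AB)_{12}:
A_{11} * B_{12} = -1 * 5 = -5
A_{12} * B_{22} = 8 * -5 = -40
Sum = -5 + -40 = -45

-45


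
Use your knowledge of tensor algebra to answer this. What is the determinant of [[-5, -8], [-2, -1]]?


For a 2x2 matrix [[a, b], [c, d]], det = a*d - b*c.
a = -5, b = -8, c = -2, d = -1
a*d = -5 * -1 = 5
b*c = -8 * -2 = 16
det = 5 - 16 = -11

-11


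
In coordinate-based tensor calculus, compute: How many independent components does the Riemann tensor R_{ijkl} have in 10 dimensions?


The Riemann tensor in d dimensions has d^2(d^2 - 1)/12 independent components.
d = 10, so d^2 = 100
d^2 - 1 = 99
d^2(d^2 - 1) = 100 * 99 = 9900
Divide by 12: 9900 / 12 = 825

825


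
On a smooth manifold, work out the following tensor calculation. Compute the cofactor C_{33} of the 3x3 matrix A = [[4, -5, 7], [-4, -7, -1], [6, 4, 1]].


To find cofactor C_{33}, delete row 3 and column 3.
The resulting 2x2 submatrix is: [[4, -5], [-4, -7]]
Minor M_{33} = 4*-7 - -5*-4
  = -28 - 20 = -48
Sign = (-1)^(3+3) = (-1)^6 = 1
Cofactor C_{33} = 1 * -48 = -48

-48


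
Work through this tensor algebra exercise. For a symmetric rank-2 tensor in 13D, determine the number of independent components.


A symmetric rank-2 tensor in d dimensions has d(d+1)/2 independent components.
d = 13
d(d+1)/2 = 13 * 14 / 2 = 182 / 2 = 91

91


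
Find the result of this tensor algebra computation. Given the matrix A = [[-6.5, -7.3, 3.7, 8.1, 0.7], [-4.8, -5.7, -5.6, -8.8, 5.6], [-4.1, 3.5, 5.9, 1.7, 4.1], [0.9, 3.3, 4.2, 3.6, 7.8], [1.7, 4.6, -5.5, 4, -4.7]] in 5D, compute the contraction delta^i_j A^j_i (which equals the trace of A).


The contraction (trace) of a rank-2 tensor is the sum of its diagonal elements.
Diagonal entries: A[1,1] = -6.5, A[2,2] = -5.7, A[3,3] = 5.9, A[4,4] = 3.6, A[5,5] = -4.7
Tr(A) = -6.5 + -5.7 + 5.9 + 3.6 + -4.7 = -7.4

-7.4


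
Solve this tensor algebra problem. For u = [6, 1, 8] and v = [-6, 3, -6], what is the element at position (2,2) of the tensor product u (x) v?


The outer product entry T_{ij} = u_i * v_j.
We need i=2, j=2.
u_2 = 1, v_2 = 3
T_{2,2} = 1 * 3 = 3

3


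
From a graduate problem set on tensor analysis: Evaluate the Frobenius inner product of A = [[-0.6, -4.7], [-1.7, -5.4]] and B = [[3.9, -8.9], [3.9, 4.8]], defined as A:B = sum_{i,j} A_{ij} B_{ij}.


A:B = sum over all i,j of A_{ij} * B_{ij}.
Row 1: -0.6*3.9=-2.34, -4.7*-8.9=41.83 => row sum = 39.49
Row 2: -1.7*3.9=-6.63, -5.4*4.8=-25.92 => row sum = -32.55
Total = 39.49 + -32.55 = 6.94

6.94


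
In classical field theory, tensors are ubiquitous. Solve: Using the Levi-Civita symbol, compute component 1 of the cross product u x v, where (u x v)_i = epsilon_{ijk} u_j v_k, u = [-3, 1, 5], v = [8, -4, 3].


(u x v)_1 = sum_{j,k} epsilon_{1jk} u_j v_k. Only permutations of (1,2,3) contribute; the two non-zero terms are:
eps_{123} u_2 v_3 = 1 * 1 * 3 = 3
eps_{132} u_3 v_2 = -1 * 5 * -4 = 20
(u x v)_1 = 23

23


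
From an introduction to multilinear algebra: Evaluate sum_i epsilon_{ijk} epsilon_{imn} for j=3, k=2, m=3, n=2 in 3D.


Using the identity: epsilon_{ijk} epsilon_{imn} = delta_{jm} delta_{kn} - delta_{jn} delta_{km}.
delta_{33} = 1
delta_{22} = 1
delta_{32} = 0
delta_{23} = 0
Result = 1 * 1 - 0 * 0 = 1 - 0 = 1

1


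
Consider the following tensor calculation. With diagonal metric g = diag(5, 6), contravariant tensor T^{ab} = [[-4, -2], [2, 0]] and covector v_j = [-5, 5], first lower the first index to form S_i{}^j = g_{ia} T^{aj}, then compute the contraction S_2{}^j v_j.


Step 1: lower the first index. For a diagonal metric, g_{ia} T^{aj} = g_{ii} T^{ij} (no sum on i).
g_{22} = 6
S_2{}^1 = 6 * T^{21} = 6 * 2 = 12
S_2{}^2 = 6 * T^{22} = 6 * 0 = 0
Step 2: contract S_2{}^j with v_j.
S_2{}^1 * v_1 = 12 * -5 = -60
S_2{}^2 * v_2 = 0 * 5 = 0
Result = -60 + 0 = -60

-60


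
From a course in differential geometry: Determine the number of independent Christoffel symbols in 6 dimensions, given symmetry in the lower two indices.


Christoffel symbols Gamma^k_{ij} are symmetric in i,j, so there are d * d(d+1)/2 independent symbols.
d = 6
d(d+1)/2 = 6 * 7 / 2 = 21
Total = 6 * 21 = 126

126


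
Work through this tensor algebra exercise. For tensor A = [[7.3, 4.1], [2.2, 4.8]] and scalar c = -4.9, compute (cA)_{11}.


Scalar multiplication: (cA)_{ij} = c * A_{ij}.
c = -4.9
A_{11} = 7.3
(cA)_{11} = -4.9 * 7.3 = -35.77

-35.77


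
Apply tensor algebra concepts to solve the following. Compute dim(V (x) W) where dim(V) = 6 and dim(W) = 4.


The dimension of a tensor product is the product of dimensions.
dim(V) = 6, dim(W) = 4
dim(V (x) W) = 6 * 4 = 24

24


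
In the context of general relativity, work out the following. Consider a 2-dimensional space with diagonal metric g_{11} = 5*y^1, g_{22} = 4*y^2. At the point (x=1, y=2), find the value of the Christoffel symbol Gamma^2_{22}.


For a diagonal metric, Gamma^k_{ij} = (1/2) g^{kk} (dg_{ik}/dx_j + dg_{jk}/dx_i - dg_{ij}/dx_k).
The metric is diagonal, so g_{ab} = 0 for a != b.
At the given point: g_{11} = 10, g_{22} = 16
g^{22} = 1/16
dg_{22}/dx_2 = dg_{22}/dx_2 = 16
dg_{22}/dx_2 = dg_{22}/dx_2 = 16
dg_{22}/dx_2 = dg_{22}/dx_2 = 16
Numerator = 16 + 16 - 16 = 16
Gamma^2_{22} = 16 / (2 * 16) = 1/2

1/2


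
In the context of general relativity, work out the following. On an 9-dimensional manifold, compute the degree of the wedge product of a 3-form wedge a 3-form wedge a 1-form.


The degree of a wedge product is the sum of the degrees of the individual forms.
Degrees: 3, 3, 1
Total degree = 3 + 3 + 1 = 7

7


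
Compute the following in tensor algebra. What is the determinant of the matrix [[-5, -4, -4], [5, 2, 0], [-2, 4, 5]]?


Expanding along the first row, det(A) = a11*M_11 - a12*M_12 + a13*M_13, where M_1j is the (1,j) minor.
Minor M_11 = 2*5 - 0*4 = 10
Minor M_12 = 5*5 - 0*-2 = 25
Minor M_13 = 5*4 - 2*-2 = 24
det = -5*(10) - -4*(25) + -4*(24)
    = -50 - -100 + -96
    = -46

-46


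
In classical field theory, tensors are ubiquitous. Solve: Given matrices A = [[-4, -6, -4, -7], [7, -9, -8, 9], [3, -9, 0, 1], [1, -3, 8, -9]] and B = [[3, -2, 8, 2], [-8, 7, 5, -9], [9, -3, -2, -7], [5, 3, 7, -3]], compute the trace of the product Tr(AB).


Tr(AB) = sum_i (AB)_{ii} where (AB)_{ii} = sum_k A_{ik} B_{ki}.
(AB)_{11} = -4*3 + -6*-8 + -4*9 + -7*5 = -35
(AB)_{22} = 7*-2 + -9*7 + -8*-3 + 9*3 = -26
(AB)_{33} = 3*8 + -9*5 + 0*-2 + 1*7 = -14
(AB)_{44} = 1*2 + -3*-9 + 8*-7 + -9*-3 = 0
Tr(AB) = -35 + -26 + -14 + 0 = -75

-75


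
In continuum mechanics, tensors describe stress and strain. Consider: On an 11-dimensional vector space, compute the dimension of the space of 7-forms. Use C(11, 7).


The dimension of the space of p-forms on an n-dimensional space is C(n, p).
n = 11, p = 7
C(11, 7) = 11! / (7! * 4!) = 330

330


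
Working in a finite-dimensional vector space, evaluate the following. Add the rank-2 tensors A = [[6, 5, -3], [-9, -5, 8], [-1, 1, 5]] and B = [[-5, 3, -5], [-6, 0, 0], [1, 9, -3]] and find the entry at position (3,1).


Tensor addition is component-wise: (A + B)_{ij} = A_{ij} + B_{ij}.
A_{31} = -1
B_{31} = 1
(A + B)_{31} = -1 + 1 = 0

0


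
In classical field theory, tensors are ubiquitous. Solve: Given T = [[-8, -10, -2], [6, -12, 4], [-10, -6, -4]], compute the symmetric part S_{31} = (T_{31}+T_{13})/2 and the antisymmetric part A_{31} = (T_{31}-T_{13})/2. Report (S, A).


T_{31} = -10
T_{13} = -2
S_{31} = (-10 + -2)/2 = -12/2 = -6
A_{31} = (-10 - -2)/2 = -8/2 = -4
Check: S + A = -6 + -4 = -10 = T_{31}.

(-6, -4)


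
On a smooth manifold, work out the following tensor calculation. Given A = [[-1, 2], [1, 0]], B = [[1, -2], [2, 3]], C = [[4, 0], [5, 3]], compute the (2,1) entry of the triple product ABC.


(ABC)_{21} = sum_m (AB)_{2m} C_{m1}. First compute row 2 of AB.
(AB)_{21} = 1*1 + 0*2 = 1
(AB)_{22} = 1*-2 + 0*3 = -2
Now contract with column 1 of C:
(AB)_{21} * C_{11} = 1 * 4 = 4
(AB)_{22} * C_{21} = -2 * 5 = -10
(ABC)_{21} = 4 + -10 = -6

-6


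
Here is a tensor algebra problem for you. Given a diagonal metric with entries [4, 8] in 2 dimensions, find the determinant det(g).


For a diagonal metric, the determinant is the product of diagonal entries.
Diagonal entries: 4, 8
det(g) = 4 * 8 = 32

32


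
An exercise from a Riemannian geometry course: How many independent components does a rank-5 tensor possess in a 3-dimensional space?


The number of components of a rank-r tensor in d dimensions is d^r.
Here d = 3 and r = 5.
3^5 = 243

243


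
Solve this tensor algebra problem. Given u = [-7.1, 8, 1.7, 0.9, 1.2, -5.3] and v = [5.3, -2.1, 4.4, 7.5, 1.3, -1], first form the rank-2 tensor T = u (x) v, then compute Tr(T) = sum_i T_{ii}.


The outer product gives T_{ij} = u_i v_j.
The trace (contraction) is Tr(T) = sum_i T_{ii} = sum_i u_i v_i.
Diagonal entries:
T_{11} = u_1 * v_1 = -7.1 * 5.3 = -37.63
T_{22} = u_2 * v_2 = 8 * -2.1 = -16.8
T_{33} = u_3 * v_3 = 1.7 * 4.4 = 7.48
T_{44} = u_4 * v_4 = 0.9 * 7.5 = 6.75
T_{55} = u_5 * v_5 = 1.2 * 1.3 = 1.56
T_{66} = u_6 * v_6 = -5.3 * -1 = 5.3
Tr(T) = -37.63 + -16.8 + 7.48 + 6.75 + 1.56 + 5.3 = -33.34

-33.34


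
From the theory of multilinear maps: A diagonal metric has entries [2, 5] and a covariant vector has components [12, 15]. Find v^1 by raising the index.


To raise an index with a diagonal metric: v^i = v_i / g_{ii}.
For index 1: v_1 = 12, g_{11} = 2
v^1 = 12 / 2 = 6

6


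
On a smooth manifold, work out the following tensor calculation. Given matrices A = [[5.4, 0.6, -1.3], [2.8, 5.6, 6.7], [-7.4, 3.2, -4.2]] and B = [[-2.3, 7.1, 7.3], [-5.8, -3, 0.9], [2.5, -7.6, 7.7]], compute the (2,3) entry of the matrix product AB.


(AB)_{ij} = sum_k A_{ik} B_{kj}.
For i=2, j=3:
A_{21} * B_{13} = 2.8 * 7.3 = 20.44
A_{22} * B_{23} = 5.6 * 0.9 = 5.04
A_{23} * B_{33} = 6.7 * 7.7 = 51.59
Sum = 20.44 + 5.04 + 51.59 = 77.07

77.07


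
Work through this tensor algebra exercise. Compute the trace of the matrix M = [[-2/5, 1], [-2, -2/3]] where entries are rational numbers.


The trace is the sum of diagonal entries.
Diagonal: M[1,1] = -2/5, M[2,2] = -2/3
Tr(M) = -2/5 + -2/3
Computing step by step:
After adding M[1,1]: -2/5
After adding M[2,2]: -16/15
Tr(M) = -16/15

-16/15


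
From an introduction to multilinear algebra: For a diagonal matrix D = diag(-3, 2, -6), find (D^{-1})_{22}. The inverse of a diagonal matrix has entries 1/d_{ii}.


For a diagonal matrix, the inverse has entries (D^{-1})_{ii} = 1/d_{ii}.
The diagonal entries are: d_{11} = -3, d_{22} = 2, d_{33} = -6
We need (D^{-1})_{22} = 1/d_{22} = 1/2 = 1/2

1/2


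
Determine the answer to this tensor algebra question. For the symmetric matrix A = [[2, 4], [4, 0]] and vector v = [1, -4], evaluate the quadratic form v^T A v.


First compute Av:
(Av)_1 = 2*1 + 4*-4 = -14
(Av)_2 = 4*1 + 0*-4 = 4
Av = [-14, 4]
Then v^T (Av) = 1*-14 + -4*4
= -14 + -16 = -30

-30


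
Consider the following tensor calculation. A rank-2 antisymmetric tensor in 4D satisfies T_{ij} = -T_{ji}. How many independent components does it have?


An antisymmetric rank-2 tensor satisfies A_{ij} = -A_{ji}, so diagonal entries are zero.
The independent components are the upper-triangular entries: C(n, 2) = n(n-1)/2.
n = 4
C(4, 2) = 4 * 3 / 2 = 12 / 2 = 6

6


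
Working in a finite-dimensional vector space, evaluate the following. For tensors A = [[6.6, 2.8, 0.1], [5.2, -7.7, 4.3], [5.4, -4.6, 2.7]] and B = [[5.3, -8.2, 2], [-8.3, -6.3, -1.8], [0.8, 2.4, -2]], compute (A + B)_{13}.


Tensor addition is component-wise: (A + B)_{ij} = A_{ij} + B_{ij}.
A_{13} = 0.1
B_{13} = 2
(A + B)_{13} = 0.1 + 2 = 2.1

2.1


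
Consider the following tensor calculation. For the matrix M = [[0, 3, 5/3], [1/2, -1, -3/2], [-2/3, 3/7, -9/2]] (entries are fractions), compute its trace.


The trace is the sum of diagonal entries.
Diagonal: M[1,1] = 0, M[2,2] = -1, M[3,3] = -9/2
Tr(M) = 0 + -1 + -9/2
Computing step by step:
After adding M[1,1]: 0
After adding M[2,2]: -1
After adding M[3,3]: -11/2
Tr(M) = -11/2

-11/2


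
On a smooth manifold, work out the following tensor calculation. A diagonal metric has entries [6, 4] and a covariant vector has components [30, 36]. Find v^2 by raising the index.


To raise an index with a diagonal metric: v^i = v_i / g_{ii}.
For index 2: v_2 = 36, g_{22} = 4
v^2 = 36 / 4 = 9

9


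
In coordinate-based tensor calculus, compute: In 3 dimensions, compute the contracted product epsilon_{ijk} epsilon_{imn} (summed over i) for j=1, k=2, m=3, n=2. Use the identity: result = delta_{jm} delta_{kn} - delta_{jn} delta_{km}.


Using the identity: epsilon_{ijk} epsilon_{imn} = delta_{jm} delta_{kn} - delta_{jn} delta_{km}.
delta_{13} = 0
delta_{22} = 1
delta_{12} = 0
delta_{23} = 0
Result = 0 * 1 - 0 * 0 = 0 - 0 = 0

0


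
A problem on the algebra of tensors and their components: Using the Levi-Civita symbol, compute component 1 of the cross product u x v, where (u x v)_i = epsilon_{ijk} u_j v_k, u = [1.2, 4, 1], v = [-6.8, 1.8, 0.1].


(u x v)_1 = sum_{j,k} epsilon_{1jk} u_j v_k. Only permutations of (1,2,3) contribute; the two non-zero terms are:
eps_{123} u_2 v_3 = 1 * 4 * 0.1 = 0.4
eps_{132} u_3 v_2 = -1 * 1 * 1.8 = -1.8
(u x v)_1 = -1.4

-1.4


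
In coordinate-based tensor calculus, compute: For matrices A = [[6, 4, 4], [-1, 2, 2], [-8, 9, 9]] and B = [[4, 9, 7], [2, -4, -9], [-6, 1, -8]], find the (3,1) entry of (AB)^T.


(AB)^T_{ij} = (AB)_{ji} = sum_k A_{jk} B_{ki}.
For i=3, j=1 we need (AB)_{13}:
A_{11} * B_{13} = 6 * 7 = 42
A_{12} * B_{23} = 4 * -9 = -36
A_{13} * B_{33} = 4 * -8 = -32
Sum = 42 + -36 + -32 = -26

-26


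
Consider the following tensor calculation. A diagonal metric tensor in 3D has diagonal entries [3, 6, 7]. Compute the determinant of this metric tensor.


For a diagonal metric, the determinant is the product of diagonal entries.
Diagonal entries: 3, 6, 7
det(g) = 3 * 6 * 7 = 126

126


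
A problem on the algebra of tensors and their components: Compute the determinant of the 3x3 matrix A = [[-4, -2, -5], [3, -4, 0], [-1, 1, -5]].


Expanding along the first row, det(A) = a11*M_11 - a12*M_12 + a13*M_13, where M_1j is the (1,j) minor.
Minor M_11 = -4*-5 - 0*1 = 20
Minor M_12 = 3*-5 - 0*-1 = -15
Minor M_13 = 3*1 - -4*-1 = -1
det = -4*(20) - -2*(-15) + -5*(-1)
    = -80 - 30 + 5
    = -105

-105


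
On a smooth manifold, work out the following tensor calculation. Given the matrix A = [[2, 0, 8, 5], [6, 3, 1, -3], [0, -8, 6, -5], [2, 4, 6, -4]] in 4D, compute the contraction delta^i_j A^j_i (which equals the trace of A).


The contraction (trace) of a rank-2 tensor is the sum of its diagonal elements.
Diagonal entries: A[1,1] = 2, A[2,2] = 3, A[3,3] = 6, A[4,4] = -4
Tr(A) = 2 + 3 + 6 + -4 = 7

7


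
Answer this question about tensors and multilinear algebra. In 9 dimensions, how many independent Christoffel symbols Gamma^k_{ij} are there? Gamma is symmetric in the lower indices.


Christoffel symbols Gamma^k_{ij} are symmetric in i,j, so there are d * d(d+1)/2 independent symbols.
d = 9
d(d+1)/2 = 9 * 10 / 2 = 45
Total = 9 * 45 = 405

405


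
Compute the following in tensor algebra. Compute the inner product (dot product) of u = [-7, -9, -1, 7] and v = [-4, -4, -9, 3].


The inner product u . v = sum of u_i * v_i.
Term-by-term: -7 * -4, -9 * -4, -1 * -9, 7 * 3
Products: 28, 36, 9, 21
Sum = 28 + 36 + 9 + 21 = 94

94


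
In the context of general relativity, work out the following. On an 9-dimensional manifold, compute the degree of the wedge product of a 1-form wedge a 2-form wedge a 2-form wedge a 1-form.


The degree of a wedge product is the sum of the degrees of the individual forms.
Degrees: 1, 2, 2, 1
Total degree = 1 + 2 + 2 + 1 = 6

6


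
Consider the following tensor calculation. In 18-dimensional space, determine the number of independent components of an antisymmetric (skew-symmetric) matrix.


An antisymmetric rank-2 tensor satisfies A_{ij} = -A_{ji}, so diagonal entries are zero.
The independent components are the upper-triangular entries: C(n, 2) = n(n-1)/2.
n = 18
C(18, 2) = 18 * 17 / 2 = 306 / 2 = 153

153


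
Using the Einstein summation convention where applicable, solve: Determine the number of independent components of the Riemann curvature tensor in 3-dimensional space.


The Riemann tensor in d dimensions has d^2(d^2 - 1)/12 independent components.
d = 3, so d^2 = 9
d^2 - 1 = 8
d^2(d^2 - 1) = 9 * 8 = 72
Divide by 12: 72 / 12 = 6

6


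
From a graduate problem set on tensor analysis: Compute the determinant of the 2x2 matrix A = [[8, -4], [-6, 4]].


For a 2x2 matrix [[a, b], [c, d]], det = a*d - b*c.
a = 8, b = -4, c = -6, d = 4
a*d = 8 * 4 = 32
b*c = -4 * -6 = 24
det = 32 - 24 = 8

8


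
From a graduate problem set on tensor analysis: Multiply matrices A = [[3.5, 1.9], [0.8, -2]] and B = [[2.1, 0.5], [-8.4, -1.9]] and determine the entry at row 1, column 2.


(AB)_{ij} = sum_k A_{ik} B_{kj}.
For i=1, j=2:
A_{11} * B_{12} = 3.5 * 0.5 = 1.75
A_{12} * B_{22} = 1.9 * -1.9 = -3.61
Sum = 1.75 + -3.61 = -1.86

-1.86


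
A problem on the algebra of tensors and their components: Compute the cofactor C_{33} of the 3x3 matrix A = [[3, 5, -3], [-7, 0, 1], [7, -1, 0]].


To find cofactor C_{33}, delete row 3 and column 3.
The resulting 2x2 submatrix is: [[3, 5], [-7, 0]]
Minor M_{33} = 3*0 - 5*-7
  = 0 - -35 = 35
Sign = (-1)^(3+3) = (-1)^6 = 1
Cofactor C_{33} = 1 * 35 = 35

35


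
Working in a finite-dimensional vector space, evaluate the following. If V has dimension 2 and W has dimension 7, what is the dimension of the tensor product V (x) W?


The dimension of a tensor product is the product of dimensions.
dim(V) = 2, dim(W) = 7
dim(V (x) W) = 2 * 7 = 14

14


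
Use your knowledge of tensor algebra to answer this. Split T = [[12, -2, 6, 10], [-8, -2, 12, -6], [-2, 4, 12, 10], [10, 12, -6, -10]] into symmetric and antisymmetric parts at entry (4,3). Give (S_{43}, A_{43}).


T_{43} = -6
T_{34} = 10
S_{43} = (-6 + 10)/2 = 4/2 = 2
A_{43} = (-6 - 10)/2 = -16/2 = -8
Check: S + A = 2 + -8 = -6 = T_{43}.

(2, -8)


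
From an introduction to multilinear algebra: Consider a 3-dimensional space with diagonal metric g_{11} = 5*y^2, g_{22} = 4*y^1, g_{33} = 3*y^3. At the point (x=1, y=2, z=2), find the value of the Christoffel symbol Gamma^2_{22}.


For a diagonal metric, Gamma^k_{ij} = (1/2) g^{kk} (dg_{ik}/dx_j + dg_{jk}/dx_i - dg_{ij}/dx_k).
The metric is diagonal, so g_{ab} = 0 for a != b.
At the given point: g_{11} = 20, g_{22} = 8, g_{33} = 24
g^{22} = 1/8
dg_{22}/dx_2 = dg_{22}/dx_2 = 4
dg_{22}/dx_2 = dg_{22}/dx_2 = 4
dg_{22}/dx_2 = dg_{22}/dx_2 = 4
Numerator = 4 + 4 - 4 = 4
Gamma^2_{22} = 4 / (2 * 8) = 1/4

1/4


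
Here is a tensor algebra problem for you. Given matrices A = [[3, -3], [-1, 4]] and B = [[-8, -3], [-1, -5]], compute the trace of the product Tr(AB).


Tr(AB) = sum_i (AB)_{ii} where (AB)_{ii} = sum_k A_{ik} B_{ki}.
(AB)_{11} = 3*-8 + -3*-1 = -21
(AB)_{22} = -1*-3 + 4*-5 = -17
Tr(AB) = -21 + -17 = -38

-38


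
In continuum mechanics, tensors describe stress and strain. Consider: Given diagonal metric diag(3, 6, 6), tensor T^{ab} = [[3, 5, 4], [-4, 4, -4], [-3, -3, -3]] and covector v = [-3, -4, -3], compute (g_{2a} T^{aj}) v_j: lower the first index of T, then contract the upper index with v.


Step 1: lower the first index. For a diagonal metric, g_{ia} T^{aj} = g_{ii} T^{ij} (no sum on i).
g_{22} = 6
S_2{}^1 = 6 * T^{21} = 6 * -4 = -24
S_2{}^2 = 6 * T^{22} = 6 * 4 = 24
S_2{}^3 = 6 * T^{23} = 6 * -4 = -24
Step 2: contract S_2{}^j with v_j.
S_2{}^1 * v_1 = -24 * -3 = 72
S_2{}^2 * v_2 = 24 * -4 = -96
S_2{}^3 * v_3 = -24 * -3 = 72
Result = 72 + -96 + 72 = 48

48


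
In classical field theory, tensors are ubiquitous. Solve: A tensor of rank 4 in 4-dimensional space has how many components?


The number of components of a rank-r tensor in d dimensions is d^r.
Here d = 4 and r = 4.
4^4 = 256

256


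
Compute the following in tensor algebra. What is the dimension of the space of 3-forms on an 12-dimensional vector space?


The dimension of the space of p-forms on an n-dimensional space is C(n, p).
n = 12, p = 3
C(12, 3) = 12! / (3! * 9!) = 220

220


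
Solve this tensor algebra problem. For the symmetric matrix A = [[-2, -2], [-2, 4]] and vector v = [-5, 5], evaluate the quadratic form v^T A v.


First compute Av:
(Av)_1 = -2*-5 + -2*5 = 0
(Av)_2 = -2*-5 + 4*5 = 30
Av = [0, 30]
Then v^T (Av) = -5*0 + 5*30
= 0 + 150 = 150

150


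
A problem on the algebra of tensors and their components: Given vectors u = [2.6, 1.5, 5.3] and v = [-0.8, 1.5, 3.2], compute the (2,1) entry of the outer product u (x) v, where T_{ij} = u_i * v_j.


The outer product entry T_{ij} = u_i * v_j.
We need i=2, j=1.
u_2 = 1.5, v_1 = -0.8
T_{2,1} = 1.5 * -0.8 = -1.2

-1.2


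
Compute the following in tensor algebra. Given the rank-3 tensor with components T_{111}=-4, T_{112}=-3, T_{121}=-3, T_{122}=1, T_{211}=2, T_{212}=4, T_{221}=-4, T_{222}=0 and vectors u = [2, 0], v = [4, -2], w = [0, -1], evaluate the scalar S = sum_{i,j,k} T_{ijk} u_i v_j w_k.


S = sum over i,j,k of T_{ijk} u_i v_j w_k. Expanding all 8 terms:
T_{111}*u_1*v_1*w_1 = -4*2*4*0 = 0  (running total: 0)
T_{112}*u_1*v_1*w_2 = -3*2*4*-1 = 24  (running total: 24)
T_{121}*u_1*v_2*w_1 = -3*2*-2*0 = 0  (running total: 24)
T_{122}*u_1*v_2*w_2 = 1*2*-2*-1 = 4  (running total: 28)
T_{211}*u_2*v_1*w_1 = 2*0*4*0 = 0  (running total: 28)
T_{212}*u_2*v_1*w_2 = 4*0*4*-1 = 0  (running total: 28)
T_{221}*u_2*v_2*w_1 = -4*0*-2*0 = 0  (running total: 28)
T_{222}*u_2*v_2*w_2 = 0*0*-2*-1 = 0  (running total: 28)
S = 28

28


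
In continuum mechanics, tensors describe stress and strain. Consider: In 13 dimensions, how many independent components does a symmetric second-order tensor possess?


A symmetric rank-2 tensor in d dimensions has d(d+1)/2 independent components.
d = 13
d(d+1)/2 = 13 * 14 / 2 = 182 / 2 = 91

91


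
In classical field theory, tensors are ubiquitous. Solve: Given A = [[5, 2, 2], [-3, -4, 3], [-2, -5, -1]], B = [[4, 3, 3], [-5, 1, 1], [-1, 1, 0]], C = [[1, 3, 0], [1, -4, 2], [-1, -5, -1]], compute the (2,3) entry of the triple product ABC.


(ABC)_{23} = sum_m (AB)_{2m} C_{m3}. First compute row 2 of AB.
(AB)_{21} = -3*4 + -4*-5 + 3*-1 = 5
(AB)_{22} = -3*3 + -4*1 + 3*1 = -10
(AB)_{23} = -3*3 + -4*1 + 3*0 = -13
Now contract with column 3 of C:
(AB)_{21} * C_{13} = 5 * 0 = 0
(AB)_{22} * C_{23} = -10 * 2 = -20
(AB)_{23} * C_{33} = -13 * -1 = 13
(ABC)_{23} = 0 + -20 + 13 = -7

-7


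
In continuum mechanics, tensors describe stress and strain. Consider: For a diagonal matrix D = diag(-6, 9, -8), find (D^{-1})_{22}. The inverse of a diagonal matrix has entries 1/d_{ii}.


For a diagonal matrix, the inverse has entries (D^{-1})_{ii} = 1/d_{ii}.
The diagonal entries are: d_{11} = -6, d_{22} = 9, d_{33} = -8
We need (D^{-1})_{22} = 1/d_{22} = 1/9 = 1/9

1/9


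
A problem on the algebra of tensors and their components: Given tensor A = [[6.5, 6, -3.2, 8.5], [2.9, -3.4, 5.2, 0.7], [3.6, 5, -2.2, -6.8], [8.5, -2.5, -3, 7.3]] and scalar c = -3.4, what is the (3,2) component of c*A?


Scalar multiplication: (cA)_{ij} = c * A_{ij}.
c = -3.4
A_{32} = 5
(cA)_{32} = -3.4 * 5 = -17

-17


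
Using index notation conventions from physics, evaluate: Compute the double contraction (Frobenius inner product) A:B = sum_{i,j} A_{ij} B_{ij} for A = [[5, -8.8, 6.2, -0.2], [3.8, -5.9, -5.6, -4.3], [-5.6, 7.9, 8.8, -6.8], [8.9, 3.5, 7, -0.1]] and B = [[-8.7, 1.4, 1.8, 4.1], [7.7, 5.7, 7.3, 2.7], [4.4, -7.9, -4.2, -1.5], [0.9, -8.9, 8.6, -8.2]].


A:B = sum over all i,j of A_{ij} * B_{ij}.
Row 1: 5*-8.7=-43.5, -8.8*1.4=-12.32, 6.2*1.8=11.16, -0.2*4.1=-0.82 => row sum = -45.48
Row 2: 3.8*7.7=29.26, -5.9*5.7=-33.63, -5.6*7.3=-40.88, -4.3*2.7=-11.61 => row sum = -56.86
Row 3: -5.6*4.4=-24.64, 7.9*-7.9=-62.41, 8.8*-4.2=-36.96, -6.8*-1.5=10.2 => row sum = -113.81
Row 4: 8.9*0.9=8.01, 3.5*-8.9=-31.15, 7*8.6=60.2, -0.1*-8.2=0.82 => row sum = 37.88
Total = -45.48 + -56.86 + -113.81 + 37.88 = -178.27

-178.27


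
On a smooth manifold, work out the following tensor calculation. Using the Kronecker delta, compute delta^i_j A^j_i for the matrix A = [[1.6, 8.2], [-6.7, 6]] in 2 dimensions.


The contraction (trace) of a rank-2 tensor is the sum of its diagonal elements.
Diagonal entries: A[1,1] = 1.6, A[2,2] = 6
Tr(A) = 1.6 + 6 = 7.6

7.6


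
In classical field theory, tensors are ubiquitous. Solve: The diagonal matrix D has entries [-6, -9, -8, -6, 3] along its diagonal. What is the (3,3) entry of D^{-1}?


For a diagonal matrix, the inverse has entries (D^{-1})_{ii} = 1/d_{ii}.
The diagonal entries are: d_{11} = -6, d_{22} = -9, d_{33} = -8, d_{44} = -6, d_{55} = 3
We need (D^{-1})_{33} = 1/d_{33} = 1/-8 = -1/8

-1/8


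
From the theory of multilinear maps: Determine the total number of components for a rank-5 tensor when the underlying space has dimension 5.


The number of components of a rank-r tensor in d dimensions is d^r.
Here d = 5 and r = 5.
5^5 = 3125

3125


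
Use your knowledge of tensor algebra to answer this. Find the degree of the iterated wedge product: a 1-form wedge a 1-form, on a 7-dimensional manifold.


The degree of a wedge product is the sum of the degrees of the individual forms.
Degrees: 1, 1
Total degree = 1 + 1 = 2

2


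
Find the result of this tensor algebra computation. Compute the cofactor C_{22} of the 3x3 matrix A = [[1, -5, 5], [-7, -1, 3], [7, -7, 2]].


To find cofactor C_{22}, delete row 2 and column 2.
The resulting 2x2 submatrix is: [[1, 5], [7, 2]]
Minor M_{22} = 1*2 - 5*7
  = 2 - 35 = -33
Sign = (-1)^(2+2) = (-1)^4 = 1
Cofactor C_{22} = 1 * -33 = -33

-33


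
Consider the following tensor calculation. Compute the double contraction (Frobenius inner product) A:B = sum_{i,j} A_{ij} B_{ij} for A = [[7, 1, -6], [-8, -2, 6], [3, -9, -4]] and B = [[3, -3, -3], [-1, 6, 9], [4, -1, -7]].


A:B = sum over all i,j of A_{ij} * B_{ij}.
Row 1: 7*3=21, 1*-3=-3, -6*-3=18 => row sum = 36
Row 2: -8*-1=8, -2*6=-12, 6*9=54 => row sum = 50
Row 3: 3*4=12, -9*-1=9, -4*-7=28 => row sum = 49
Total = 36 + 50 + 49 = 135

135


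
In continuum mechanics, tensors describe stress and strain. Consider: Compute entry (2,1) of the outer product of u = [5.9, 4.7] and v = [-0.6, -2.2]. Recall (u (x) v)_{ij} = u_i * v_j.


The outer product entry T_{ij} = u_i * v_j.
We need i=2, j=1.
u_2 = 4.7, v_1 = -0.6
T_{2,1} = 4.7 * -0.6 = -2.82

-2.82


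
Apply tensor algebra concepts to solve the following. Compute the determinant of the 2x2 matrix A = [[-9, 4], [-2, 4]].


For a 2x2 matrix [[a, b], [c, d]], det = a*d - b*c.
a = -9, b = 4, c = -2, d = 4
a*d = -9 * 4 = -36
b*c = 4 * -2 = -8
det = -36 - -8 = -28

-28


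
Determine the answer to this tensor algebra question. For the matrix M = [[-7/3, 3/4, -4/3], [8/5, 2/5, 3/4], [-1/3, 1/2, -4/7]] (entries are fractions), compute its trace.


The trace is the sum of diagonal entries.
Diagonal: M[1,1] = -7/3, M[2,2] = 2/5, M[3,3] = -4/7
Tr(M) = -7/3 + 2/5 + -4/7
Computing step by step:
After adding M[1,1]: -7/3
After adding M[2,2]: -29/15
After adding M[3,3]: -263/105
Tr(M) = -263/105

-263/105


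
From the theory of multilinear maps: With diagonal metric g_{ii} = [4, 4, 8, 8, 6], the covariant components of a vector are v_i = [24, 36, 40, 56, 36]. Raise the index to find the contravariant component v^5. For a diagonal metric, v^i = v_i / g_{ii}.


To raise an index with a diagonal metric: v^i = v_i / g_{ii}.
For index 5: v_5 = 36, g_{55} = 6
v^5 = 36 / 6 = 6

6


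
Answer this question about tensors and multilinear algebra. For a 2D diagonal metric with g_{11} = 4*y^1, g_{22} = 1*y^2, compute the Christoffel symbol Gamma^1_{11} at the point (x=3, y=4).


For a diagonal metric, Gamma^k_{ij} = (1/2) g^{kk} (dg_{ik}/dx_j + dg_{jk}/dx_i - dg_{ij}/dx_k).
The metric is diagonal, so g_{ab} = 0 for a != b.
At the given point: g_{11} = 16, g_{22} = 16
g^{11} = 1/16
dg_{11}/dx_1 = dg_{11}/dx_1 = 0
dg_{11}/dx_1 = dg_{11}/dx_1 = 0
dg_{11}/dx_1 = dg_{11}/dx_1 = 0
Numerator = 0 + 0 - 0 = 0
Gamma^1_{11} = 0 / (2 * 16) = 0

0


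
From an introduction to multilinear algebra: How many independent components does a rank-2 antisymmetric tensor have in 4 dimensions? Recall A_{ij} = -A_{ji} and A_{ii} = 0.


An antisymmetric rank-2 tensor satisfies A_{ij} = -A_{ji}, so diagonal entries are zero.
The independent components are the upper-triangular entries: C(n, 2) = n(n-1)/2.
n = 4
C(4, 2) = 4 * 3 / 2 = 12 / 2 = 6

6


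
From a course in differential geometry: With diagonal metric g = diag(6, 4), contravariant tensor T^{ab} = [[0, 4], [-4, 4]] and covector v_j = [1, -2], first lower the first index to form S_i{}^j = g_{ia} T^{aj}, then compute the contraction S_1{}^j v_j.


Step 1: lower the first index. For a diagonal metric, g_{ia} T^{aj} = g_{ii} T^{ij} (no sum on i).
g_{11} = 6
S_1{}^1 = 6 * T^{11} = 6 * 0 = 0
S_1{}^2 = 6 * T^{12} = 6 * 4 = 24
Step 2: contract S_1{}^j with v_j.
S_1{}^1 * v_1 = 0 * 1 = 0
S_1{}^2 * v_2 = 24 * -2 = -48
Result = 0 + -48 = -48

-48


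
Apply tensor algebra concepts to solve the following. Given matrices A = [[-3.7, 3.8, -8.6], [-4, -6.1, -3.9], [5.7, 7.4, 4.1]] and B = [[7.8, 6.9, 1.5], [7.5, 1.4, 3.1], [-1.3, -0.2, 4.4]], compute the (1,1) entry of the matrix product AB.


(AB)_{ij} = sum_k A_{ik} B_{kj}.
For i=1, j=1:
A_{11} * B_{11} = -3.7 * 7.8 = -28.86
A_{12} * B_{21} = 3.8 * 7.5 = 28.5
A_{13} * B_{31} = -8.6 * -1.3 = 11.18
Sum = -28.86 + 28.5 + 11.18 = 10.82

10.82


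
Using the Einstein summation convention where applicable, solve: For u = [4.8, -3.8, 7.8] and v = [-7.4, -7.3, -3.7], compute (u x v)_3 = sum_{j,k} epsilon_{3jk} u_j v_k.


(u x v)_3 = sum_{j,k} epsilon_{3jk} u_j v_k. Only permutations of (1,2,3) contribute; the two non-zero terms are:
eps_{312} u_1 v_2 = 1 * 4.8 * -7.3 = -35.04
eps_{321} u_2 v_1 = -1 * -3.8 * -7.4 = -28.12
(u x v)_3 = -63.16

-63.16


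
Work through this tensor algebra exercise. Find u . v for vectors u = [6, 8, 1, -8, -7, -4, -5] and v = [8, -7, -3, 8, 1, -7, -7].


The inner product u . v = sum of u_i * v_i.
Term-by-term: 6 * 8, 8 * -7, 1 * -3, -8 * 8, -7 * 1, -4 * -7, -5 * -7
Products: 48, -56, -3, -64, -7, 28, 35
Sum = 48 + -56 + -3 + -64 + -7 + 28 + 35 = -19

-19


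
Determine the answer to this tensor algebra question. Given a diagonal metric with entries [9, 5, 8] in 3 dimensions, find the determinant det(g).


For a diagonal metric, the determinant is the product of diagonal entries.
Diagonal entries: 9, 5, 8
det(g) = 9 * 5 * 8 = 360

360


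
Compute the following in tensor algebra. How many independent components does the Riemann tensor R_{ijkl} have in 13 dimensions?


The Riemann tensor in d dimensions has d^2(d^2 - 1)/12 independent components.
d = 13, so d^2 = 169
d^2 - 1 = 168
d^2(d^2 - 1) = 169 * 168 = 28392
Divide by 12: 28392 / 12 = 2366

2366


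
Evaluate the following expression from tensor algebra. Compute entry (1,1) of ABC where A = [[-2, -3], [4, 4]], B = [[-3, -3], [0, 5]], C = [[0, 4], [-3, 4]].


(ABC)_{11} = sum_m (AB)_{1m} C_{m1}. First compute row 1 of AB.
(AB)_{11} = -2*-3 + -3*0 = 6
(AB)_{12} = -2*-3 + -3*5 = -9
Now contract with column 1 of C:
(AB)_{11} * C_{11} = 6 * 0 = 0
(AB)_{12} * C_{21} = -9 * -3 = 27
(ABC)_{11} = 0 + 27 = 27

27


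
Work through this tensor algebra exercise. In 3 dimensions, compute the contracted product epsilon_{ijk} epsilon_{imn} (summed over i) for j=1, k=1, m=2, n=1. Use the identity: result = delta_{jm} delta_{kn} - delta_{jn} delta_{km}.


Using the identity: epsilon_{ijk} epsilon_{imn} = delta_{jm} delta_{kn} - delta_{jn} delta_{km}.
delta_{12} = 0
delta_{11} = 1
delta_{11} = 1
delta_{12} = 0
Result = 0 * 1 - 1 * 0 = 0 - 0 = 0

0


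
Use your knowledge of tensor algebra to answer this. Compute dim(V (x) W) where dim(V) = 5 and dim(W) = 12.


The dimension of a tensor product is the product of dimensions.
dim(V) = 5, dim(W) = 12
dim(V (x) W) = 5 * 12 = 60

60


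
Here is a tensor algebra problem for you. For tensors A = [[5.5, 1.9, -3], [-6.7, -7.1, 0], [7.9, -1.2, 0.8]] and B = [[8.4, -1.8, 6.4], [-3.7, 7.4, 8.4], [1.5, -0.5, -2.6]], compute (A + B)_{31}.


Tensor addition is component-wise: (A + B)_{ij} = A_{ij} + B_{ij}.
A_{31} = 7.9
B_{31} = 1.5
(A + B)_{31} = 7.9 + 1.5 = 9.4

9.4


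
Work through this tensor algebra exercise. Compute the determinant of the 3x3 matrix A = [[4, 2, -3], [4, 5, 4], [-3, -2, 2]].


Expanding along the first row, det(A) = a11*M_11 - a12*M_12 + a13*M_13, where M_1j is the (1,j) minor.
Minor M_11 = 5*2 - 4*-2 = 18
Minor M_12 = 4*2 - 4*-3 = 20
Minor M_13 = 4*-2 - 5*-3 = 7
det = 4*(18) - 2*(20) + -3*(7)
    = 72 - 40 + -21
    = 11

11


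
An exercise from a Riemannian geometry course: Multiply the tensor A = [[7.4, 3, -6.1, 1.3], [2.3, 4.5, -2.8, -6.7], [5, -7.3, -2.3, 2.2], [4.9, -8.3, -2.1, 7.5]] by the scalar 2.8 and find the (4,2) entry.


Scalar multiplication: (cA)_{ij} = c * A_{ij}.
c = 2.8
A_{42} = -8.3
(cA)_{42} = 2.8 * -8.3 = -23.24

-23.24


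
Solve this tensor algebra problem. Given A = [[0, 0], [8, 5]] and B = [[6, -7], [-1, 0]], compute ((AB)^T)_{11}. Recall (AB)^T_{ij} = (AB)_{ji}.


(AB)^T_{ij} = (AB)_{ji} = sum_k A_{jk} B_{ki}.
For i=1, j=1 we need (AB)_{11}:
A_{11} * B_{11} = 0 * 6 = 0
A_{12} * B_{21} = 0 * -1 = 0
Sum = 0 + 0 = 0

0


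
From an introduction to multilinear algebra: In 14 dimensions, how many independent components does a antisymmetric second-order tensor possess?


A antisymmetric rank-2 tensor in d dimensions has d(d-1)/2 independent components.
d = 14
d(d-1)/2 = 14 * 13 / 2 = 182 / 2 = 91

91


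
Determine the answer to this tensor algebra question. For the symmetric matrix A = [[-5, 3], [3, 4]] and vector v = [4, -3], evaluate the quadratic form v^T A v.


First compute Av:
(Av)_1 = -5*4 + 3*-3 = -29
(Av)_2 = 3*4 + 4*-3 = 0
Av = [-29, 0]
Then v^T (Av) = 4*-29 + -3*0
= -116 + 0 = -116

-116


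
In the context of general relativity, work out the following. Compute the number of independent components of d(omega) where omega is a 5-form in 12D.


The exterior derivative of a p-form is a (p+1)-form.
Its number of independent components is C(n, p+1).
n = 12, p+1 = 6
C(12, 6) = 924

924


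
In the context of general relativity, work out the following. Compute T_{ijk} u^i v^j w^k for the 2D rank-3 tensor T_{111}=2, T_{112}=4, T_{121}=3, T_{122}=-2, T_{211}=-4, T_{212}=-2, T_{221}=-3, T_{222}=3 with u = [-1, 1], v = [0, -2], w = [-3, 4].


S = sum over i,j,k of T_{ijk} u_i v_j w_k. Expanding all 8 terms:
T_{111}*u_1*v_1*w_1 = 2*-1*0*-3 = 0  (running total: 0)
T_{112}*u_1*v_1*w_2 = 4*-1*0*4 = 0  (running total: 0)
T_{121}*u_1*v_2*w_1 = 3*-1*-2*-3 = -18  (running total: -18)
T_{122}*u_1*v_2*w_2 = -2*-1*-2*4 = -16  (running total: -34)
T_{211}*u_2*v_1*w_1 = -4*1*0*-3 = 0  (running total: -34)
T_{212}*u_2*v_1*w_2 = -2*1*0*4 = 0  (running total: -34)
T_{221}*u_2*v_2*w_1 = -3*1*-2*-3 = -18  (running total: -52)
T_{222}*u_2*v_2*w_2 = 3*1*-2*4 = -24  (running total: -76)
S = -76

-76


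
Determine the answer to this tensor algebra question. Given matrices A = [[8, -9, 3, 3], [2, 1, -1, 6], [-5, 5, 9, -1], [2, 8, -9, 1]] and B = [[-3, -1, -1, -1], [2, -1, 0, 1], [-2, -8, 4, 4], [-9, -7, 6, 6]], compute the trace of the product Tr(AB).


Tr(AB) = sum_i (AB)_{ii} where (AB)_{ii} = sum_k A_{ik} B_{ki}.
(AB)_{11} = 8*-3 + -9*2 + 3*-2 + 3*-9 = -75
(AB)_{22} = 2*-1 + 1*-1 + -1*-8 + 6*-7 = -37
(AB)_{33} = -5*-1 + 5*0 + 9*4 + -1*6 = 35
(AB)_{44} = 2*-1 + 8*1 + -9*4 + 1*6 = -24
Tr(AB) = -75 + -37 + 35 + -24 = -101

-101


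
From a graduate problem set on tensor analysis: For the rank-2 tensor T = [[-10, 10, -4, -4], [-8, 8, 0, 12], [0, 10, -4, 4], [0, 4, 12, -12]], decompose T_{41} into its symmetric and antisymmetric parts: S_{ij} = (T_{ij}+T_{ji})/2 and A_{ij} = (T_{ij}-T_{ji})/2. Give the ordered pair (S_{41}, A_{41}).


T_{41} = 0
T_{14} = -4
S_{41} = (0 + -4)/2 = -4/2 = -2
A_{41} = (0 - -4)/2 = 4/2 = 2
Check: S + A = -2 + 2 = 0 = T_{41}.

(-2, 2)


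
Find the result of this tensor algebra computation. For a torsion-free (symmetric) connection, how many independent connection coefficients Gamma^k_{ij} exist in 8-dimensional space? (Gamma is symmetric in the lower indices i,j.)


Christoffel symbols Gamma^k_{ij} are symmetric in i,j, so there are d * d(d+1)/2 independent symbols.
d = 8
d(d+1)/2 = 8 * 9 / 2 = 36
Total = 8 * 36 = 288

288


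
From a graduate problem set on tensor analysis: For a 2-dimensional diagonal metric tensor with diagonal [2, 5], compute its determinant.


For a diagonal metric, the determinant is the product of diagonal entries.
Diagonal entries: 2, 5
det(g) = 2 * 5 = 10

10


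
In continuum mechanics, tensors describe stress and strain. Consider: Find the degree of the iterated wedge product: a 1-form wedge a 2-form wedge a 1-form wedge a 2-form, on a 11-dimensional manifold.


The degree of a wedge product is the sum of the degrees of the individual forms.
Degrees: 1, 2, 1, 2
Total degree = 1 + 2 + 1 + 2 = 6

6


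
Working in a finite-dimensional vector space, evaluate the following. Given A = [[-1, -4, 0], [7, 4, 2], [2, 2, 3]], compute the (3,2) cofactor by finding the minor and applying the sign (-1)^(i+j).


To find cofactor C_{32}, delete row 3 and column 2.
The resulting 2x2 submatrix is: [[-1, 0], [7, 2]]
Minor M_{32} = -1*2 - 0*7
  = -2 - 0 = -2
Sign = (-1)^(3+2) = (-1)^5 = -1
Cofactor C_{32} = -1 * -2 = 2

2


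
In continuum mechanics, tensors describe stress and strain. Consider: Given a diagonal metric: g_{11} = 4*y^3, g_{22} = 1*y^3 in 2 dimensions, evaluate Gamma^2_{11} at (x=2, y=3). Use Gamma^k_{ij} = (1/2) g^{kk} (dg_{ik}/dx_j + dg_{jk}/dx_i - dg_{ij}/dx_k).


For a diagonal metric, Gamma^k_{ij} = (1/2) g^{kk} (dg_{ik}/dx_j + dg_{jk}/dx_i - dg_{ij}/dx_k).
The metric is diagonal, so g_{ab} = 0 for a != b.
At the given point: g_{11} = 108, g_{22} = 27
g^{22} = 1/27
dg_{12}/dx_1 = 0 (off-diagonal)
dg_{12}/dx_1 = 0 (off-diagonal)
dg_{11}/dx_2 = dg_{11}/dx_2 = 108
Numerator = 0 + 0 - 108 = -108
Gamma^2_{11} = -108 / (2 * 27) = -2

-2


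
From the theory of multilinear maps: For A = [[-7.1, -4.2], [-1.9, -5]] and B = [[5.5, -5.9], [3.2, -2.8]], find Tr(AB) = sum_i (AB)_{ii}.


Tr(AB) = sum_i (AB)_{ii} where (AB)_{ii} = sum_k A_{ik} B_{ki}.
(AB)_{11} = -7.1*5.5 + -4.2*3.2 = -52.49
(AB)_{22} = -1.9*-5.9 + -5*-2.8 = 25.21
Tr(AB) = -52.49 + 25.21 = -27.28

-27.28


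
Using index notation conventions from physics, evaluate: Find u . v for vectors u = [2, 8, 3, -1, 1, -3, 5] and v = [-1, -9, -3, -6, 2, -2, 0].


The inner product u . v = sum of u_i * v_i.
Term-by-term: 2 * -1, 8 * -9, 3 * -3, -1 * -6, 1 * 2, -3 * -2, 5 * 0
Products: -2, -72, -9, 6, 2, 6, 0
Sum = -2 + -72 + -9 + 6 + 2 + 6 + 0 = -69

-69
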